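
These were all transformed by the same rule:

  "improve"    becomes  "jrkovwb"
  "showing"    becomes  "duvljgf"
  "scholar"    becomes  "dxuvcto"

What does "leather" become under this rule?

i(8)→j(9) and m(12)→r(17) fit y≡15x+19 (mod 26); the inverse of 15 mod 26 is 7. Treating letters as 0–25, the rule is x ↦ 15x + 19 (mod 26).
On leather: l(11)→15·11+19≡2=c; e(4)→15·4+19≡1=b; a(0)→15·0+19≡19=t; t(19)→15·19+19≡18=s; h(7)→15·7+19≡20=u; e(4)→15·4+19≡1=b; r(17)→15·17+19≡14=o (all mod 26).

cbtsubo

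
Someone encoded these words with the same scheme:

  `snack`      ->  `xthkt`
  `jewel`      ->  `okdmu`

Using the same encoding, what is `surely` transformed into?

In snack: s→x is +5, n→t is +6, a→h is +7, c→k is +8 — the shift increases by 1 each position. Letter i (0-indexed) is shifted by i+5, so successive shifts are 5, 6, 7, ….
Applying it to surely: s+5=x, u+6=a, r+7=y, e+8=m, l+9=u, y+10=i.

xaymui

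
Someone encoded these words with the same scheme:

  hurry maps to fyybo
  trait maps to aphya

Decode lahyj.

The word is reversed, then every letter is shifted forward by 7.
Decoding lahyj: shift back: l−7=e, a−7=t, h−7=a, y−7=r, j−7=c → etarc; then reverse → crate.

crate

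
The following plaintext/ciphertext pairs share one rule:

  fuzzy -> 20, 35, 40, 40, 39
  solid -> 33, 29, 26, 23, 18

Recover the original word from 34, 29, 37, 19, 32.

tower

f is letter #6 and maps to 20: an offset of 14. Letters become their 1-based position plus 14 (so a→15, b→16, …).
Reversing it on 34, 29, 37, 19, 32: 34→(34−14)÷1=20=t, 29→(29−14)÷1=15=o, 37→(37−14)÷1=23=w, 19→(19−14)÷1=5=e, 32→(32−14)÷1=18=r.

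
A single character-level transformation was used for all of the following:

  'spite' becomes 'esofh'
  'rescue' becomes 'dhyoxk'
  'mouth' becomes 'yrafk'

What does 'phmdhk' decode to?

degree

Shifts by position in spite: pos 0: s→e (+12), pos 1: p→s (+3), pos 2: i→o (+6), pos 3: t→f (+12), pos 4: e→h (+3) — repeating every 3. It's a Vigenère-style cipher with numeric key [12,3,6]: position i shifts by key[i mod 3].
Reversing it on phmdhk: p−12=d, h−3=e, m−6=g, d−12=r, h−3=e, k−6=e.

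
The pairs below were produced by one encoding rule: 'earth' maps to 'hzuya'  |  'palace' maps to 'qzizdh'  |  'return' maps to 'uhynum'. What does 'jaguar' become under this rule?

ezlnzu

e(4)→h(7) and a(0)→z(25) fit y≡15x+25 (mod 26); the inverse of 15 mod 26 is 7. This is an affine cipher: with a=0,…,z=25, each position x becomes (15x+25) mod 26.
Applying it to jaguar: j(9)→15·9+25≡4=e; a(0)→15·0+25≡25=z; g(6)→15·6+25≡11=l; u(20)→15·20+25≡13=n; a(0)→15·0+25≡25=z; r(17)→15·17+25≡20=u (all mod 26).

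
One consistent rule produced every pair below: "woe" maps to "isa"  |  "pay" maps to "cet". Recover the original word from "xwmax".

The word is reversed, then every letter is shifted forward by 4.
Reversing it on xwmax: shift back: x−4=t, w−4=s, m−4=i, a−4=w, x−4=t → tsiwt; then reverse → twist.

twist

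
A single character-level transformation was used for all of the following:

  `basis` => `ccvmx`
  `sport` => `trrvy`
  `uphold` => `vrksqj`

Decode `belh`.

acid

In basis: b→c is +1, a→c is +2, s→v is +3, i→m is +4 — the shift increases by 1 each position. Letter i (0-indexed) is shifted by i+1, so successive shifts are 1, 2, 3, ….
Undoing it on belh: b−1=a, e−2=c, l−3=i, h−4=d.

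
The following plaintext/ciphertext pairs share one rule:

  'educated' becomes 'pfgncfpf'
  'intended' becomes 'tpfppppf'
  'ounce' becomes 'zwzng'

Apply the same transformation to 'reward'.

Shifts by position in educated: pos 0: e→p (+11), pos 1: d→f (+2), pos 2: u→g (+12), pos 3: c→n (+11), pos 4: a→c (+2), pos 5: t→f (+12) — repeating every 3. The shifts repeat in a cycle of length 3: positions 0,1,… shift by +11, +2, +12, then the pattern repeats.
For reward: r+11=c, e+2=g, w+12=i, a+11=l, r+2=t, d+12=p.

cgiltp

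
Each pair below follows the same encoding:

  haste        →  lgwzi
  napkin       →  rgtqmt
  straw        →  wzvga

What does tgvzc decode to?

Shifts by position in haste: pos 0: h→l (+4), pos 1: a→g (+6), pos 2: s→w (+4), pos 3: t→z (+6) — repeating every 2. A repeating key of period 2 is used — shifts +4, +6 over and over.
Decoding tgvzc: t−4=p, g−6=a, v−4=r, z−6=t, c−4=y.

party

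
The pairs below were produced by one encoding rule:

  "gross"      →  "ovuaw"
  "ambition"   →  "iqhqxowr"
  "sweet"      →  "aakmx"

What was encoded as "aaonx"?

The shifts repeat in a cycle of length 3: positions 0,1,… shift by +8, +4, +6, then the pattern repeats.
Undoing it on aaonx: a−8=s, a−4=w, o−6=i, n−8=f, x−4=t.

swift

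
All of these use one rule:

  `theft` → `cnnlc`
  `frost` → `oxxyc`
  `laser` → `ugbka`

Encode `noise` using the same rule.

Shifts by position in theft: pos 0: t→c (+9), pos 1: h→n (+6), pos 2: e→n (+9), pos 3: f→l (+6) — repeating every 2. The shifts repeat in a cycle of length 2: positions 0,1,… shift by +9, +6, then the pattern repeats.
Applying it to noise: n+9=w, o+6=u, i+9=r, s+6=y, e+9=n.

wuryn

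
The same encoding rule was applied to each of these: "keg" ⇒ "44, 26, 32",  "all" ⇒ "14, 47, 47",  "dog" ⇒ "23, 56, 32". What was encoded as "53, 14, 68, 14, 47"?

k(#11)→44 and e(#5)→26: differences scale by 3, so n = 3·pos + 11. Each letter becomes 3×(its alphabet position, a=1..z=26) + 11.
Reversing it on 53, 14, 68, 14, 47: 53→(53−11)÷3=14=n, 14→(14−11)÷3=1=a, 68→(68−11)÷3=19=s, 14→(14−11)÷3=1=a, 47→(47−11)÷3=12=l.

nasal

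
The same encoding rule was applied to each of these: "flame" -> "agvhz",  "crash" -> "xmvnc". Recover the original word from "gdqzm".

Each letter is shifted forward by 21 in the alphabet (a Caesar shift of +21).
Reversing it on gdqzm: g−21=l, d−21=i, q−21=v, z−21=e, m−21=r.

liver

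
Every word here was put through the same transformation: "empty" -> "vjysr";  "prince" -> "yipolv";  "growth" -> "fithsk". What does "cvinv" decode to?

Each letter's alphabet position (a=0..z=25) is mapped through 5·x+1 mod 26 — an affine cipher.
Reversing it on cvinv: c(2)→21·(2−1)≡21=v; v(21)→21·(21−1)≡4=e; i(8)→21·(8−1)≡17=r; n(13)→21·(13−1)≡18=s; v(21)→21·(21−1)≡4=e (all mod 26).

verse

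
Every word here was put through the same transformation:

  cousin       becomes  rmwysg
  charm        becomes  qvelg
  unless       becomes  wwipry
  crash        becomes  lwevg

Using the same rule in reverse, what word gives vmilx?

their

The output letters match the input read backwards, each shifted +4: cousin reversed is nisuoc. The word is reversed, then every letter is shifted forward by 4.
Decoding vmilx: shift back: v−4=r, m−4=i, i−4=e, l−4=h, x−4=t → rieht; then reverse → their.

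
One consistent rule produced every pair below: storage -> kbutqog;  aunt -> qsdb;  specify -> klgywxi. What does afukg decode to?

whose

s(18)→k(10) and t(19)→b(1) fit y≡17x+16 (mod 26); the inverse of 17 mod 26 is 23. This is an affine cipher: with a=0,…,z=25, each position x becomes (17x+16) mod 26.
Undoing it on afukg: a(0)→23·(0−16)≡22=w; f(5)→23·(5−16)≡7=h; u(20)→23·(20−16)≡14=o; k(10)→23·(10−16)≡18=s; g(6)→23·(6−16)≡4=e (all mod 26).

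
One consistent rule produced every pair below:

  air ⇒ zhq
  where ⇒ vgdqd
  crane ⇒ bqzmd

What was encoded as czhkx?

daily

Compare letters: a→z is +25, i→h is +25, r→q is +25 — a constant shift. Each letter is shifted forward by 25 in the alphabet (a Caesar shift of +25).
Decoding czhkx: c−25=d, z−25=a, h−25=i, k−25=l, x−25=y.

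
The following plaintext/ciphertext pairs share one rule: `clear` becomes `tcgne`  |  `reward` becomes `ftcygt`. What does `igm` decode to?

keg

The output letters match the input read backwards, each shifted +2: clear reversed is raelc. Read the word backwards and shift each letter +2.
Undoing it on igm: shift back: i−2=g, g−2=e, m−2=k → gek; then reverse → keg.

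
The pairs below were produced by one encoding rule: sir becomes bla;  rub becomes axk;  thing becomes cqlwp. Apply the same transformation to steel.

bchhu

The shift depends on letter class: consonant s→b is +9, but vowel i→l is +3. Vowels shift forward by 3 and consonants shift forward by 9.
On steel: s(cons)+9=b, t(cons)+9=c, e(vowel)+3=h, e(vowel)+3=h, l(cons)+9=u.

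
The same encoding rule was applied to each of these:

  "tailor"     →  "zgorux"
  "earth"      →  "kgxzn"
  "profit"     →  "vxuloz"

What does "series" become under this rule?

This is a Caesar cipher with shift 6.
For series: s+6=y, e+6=k, r+6=x, i+6=o, e+6=k, s+6=y.

ykxoky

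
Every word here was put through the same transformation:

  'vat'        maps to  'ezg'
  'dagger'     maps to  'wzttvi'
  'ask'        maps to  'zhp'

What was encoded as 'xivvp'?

creek

Each pair mirrors across the alphabet (v↔e, a↔z, t↔g): positions sum to 25. This is the alphabet-reversal cipher (Atbash): a becomes z, b becomes y, etc.
Reversing it on xivvp: x↔c, i↔r, v↔e, v↔e, p↔k.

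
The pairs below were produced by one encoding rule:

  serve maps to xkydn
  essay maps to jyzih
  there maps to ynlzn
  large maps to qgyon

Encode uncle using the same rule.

ztjtn

In serve: s→x is +5, e→k is +6, r→y is +7, v→d is +8 — the shift increases by 1 each position. Each letter shifts forward by (position + 5), i.e. 5, 6, 7, … — the shift grows by one for each successive letter.
On uncle: u+5=z, n+6=t, c+7=j, l+8=t, e+9=n.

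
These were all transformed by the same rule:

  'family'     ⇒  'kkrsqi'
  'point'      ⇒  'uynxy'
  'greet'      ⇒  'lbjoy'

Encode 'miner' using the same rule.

Shifts by position in family: pos 0: f→k (+5), pos 1: a→k (+10), pos 2: m→r (+5), pos 3: i→s (+10) — repeating every 2. A repeating key of period 2 is used — shifts +5, +10 over and over.
On miner: m+5=r, i+10=s, n+5=s, e+10=o, r+5=w.

rssow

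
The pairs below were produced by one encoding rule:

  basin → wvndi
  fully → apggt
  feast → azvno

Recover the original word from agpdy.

Every letter moves 21 places later in the alphabet, wrapping around z→a.
Undoing it on agpdy: a−21=f, g−21=l, p−21=u, d−21=i, y−21=d.

fluid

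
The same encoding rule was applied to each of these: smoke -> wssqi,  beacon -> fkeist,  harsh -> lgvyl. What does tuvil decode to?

porch

Shifts by position in smoke: pos 0: s→w (+4), pos 1: m→s (+6), pos 2: o→s (+4), pos 3: k→q (+6) — repeating every 2. The shifts repeat in a cycle of length 2: positions 0,1,… shift by +4, +6, then the pattern repeats.
Reversing it on tuvil: t−4=p, u−6=o, v−4=r, i−6=c, l−4=h.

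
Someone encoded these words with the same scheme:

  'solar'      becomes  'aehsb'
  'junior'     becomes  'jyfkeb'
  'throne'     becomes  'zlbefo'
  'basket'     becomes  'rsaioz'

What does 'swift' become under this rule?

s(18)→a(0) and o(14)→e(4) fit y≡25x+18 (mod 26); the inverse of 25 mod 26 is 25. This is an affine cipher: with a=0,…,z=25, each position x becomes (25x+18) mod 26.
For swift: s(18)→25·18+18≡0=a; w(22)→25·22+18≡22=w; i(8)→25·8+18≡10=k; f(5)→25·5+18≡13=n; t(19)→25·19+18≡25=z (all mod 26).

awknz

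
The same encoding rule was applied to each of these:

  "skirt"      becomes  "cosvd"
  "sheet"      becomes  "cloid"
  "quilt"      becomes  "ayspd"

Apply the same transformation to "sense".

cixwo

Shifts by position in skirt: pos 0: s→c (+10), pos 1: k→o (+4), pos 2: i→s (+10), pos 3: r→v (+4) — repeating every 2. The shifts repeat in a cycle of length 2: positions 0,1,… shift by +10, +4, then the pattern repeats.
Applying it to sense: s+10=c, e+4=i, n+10=x, s+4=w, e+10=o.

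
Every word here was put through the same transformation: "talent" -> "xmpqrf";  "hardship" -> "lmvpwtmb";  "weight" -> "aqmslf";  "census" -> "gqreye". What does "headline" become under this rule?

lqeppurq

It's a Vigenère-style cipher with numeric key [4,12]: position i shifts by key[i mod 2].
Applying it to headline: h+4=l, e+12=q, a+4=e, d+12=p, l+4=p, i+12=u, n+4=r, e+12=q.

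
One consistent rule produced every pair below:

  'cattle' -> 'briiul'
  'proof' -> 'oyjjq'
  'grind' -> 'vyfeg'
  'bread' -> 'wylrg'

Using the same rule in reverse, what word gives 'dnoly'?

super

c(2)→b(1) and a(0)→r(17) fit y≡5x+17 (mod 26); the inverse of 5 mod 26 is 21. Each letter's alphabet position (a=0..z=25) is mapped through 5·x+17 mod 26 — an affine cipher.
Reversing it on dnoly: d(3)→21·(3−17)≡18=s; n(13)→21·(13−17)≡20=u; o(14)→21·(14−17)≡15=p; l(11)→21·(11−17)≡4=e; y(24)→21·(24−17)≡17=r (all mod 26).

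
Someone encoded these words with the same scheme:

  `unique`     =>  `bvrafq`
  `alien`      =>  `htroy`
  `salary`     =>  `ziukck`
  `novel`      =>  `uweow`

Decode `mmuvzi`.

fellow

Letter i (0-indexed) is shifted by i+7, so successive shifts are 7, 8, 9, ….
Undoing it on mmuvzi: m−7=f, m−8=e, u−9=l, v−10=l, z−11=o, i−12=w.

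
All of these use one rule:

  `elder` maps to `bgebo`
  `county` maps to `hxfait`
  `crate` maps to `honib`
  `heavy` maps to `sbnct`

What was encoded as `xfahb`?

ounce

Treating letters as 0–25, the rule is x ↦ 23x + 13 (mod 26).
Decoding xfahb: x(23)→17·(23−13)≡14=o; f(5)→17·(5−13)≡20=u; a(0)→17·(0−13)≡13=n; h(7)→17·(7−13)≡2=c; b(1)→17·(1−13)≡4=e (all mod 26).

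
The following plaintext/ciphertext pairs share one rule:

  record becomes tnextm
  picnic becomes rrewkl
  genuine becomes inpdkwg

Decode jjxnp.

Shifts by position in record: pos 0: r→t (+2), pos 1: e→n (+9), pos 2: c→e (+2), pos 3: o→x (+9) — repeating every 2. A repeating key of period 2 is used — shifts +2, +9 over and over.
Reversing it on jjxnp: j−2=h, j−9=a, x−2=v, n−9=e, p−2=n.

haven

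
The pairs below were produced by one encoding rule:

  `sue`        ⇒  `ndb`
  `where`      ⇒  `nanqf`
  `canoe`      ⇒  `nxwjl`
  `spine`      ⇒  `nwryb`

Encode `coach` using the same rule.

The output letters match the input read backwards, each shifted +9: sue reversed is eus. Read the word backwards and shift each letter +9.
On coach: reverse → hcaoc; then shift: h+9=q, c+9=l, a+9=j, o+9=x, c+9=l.

qljxl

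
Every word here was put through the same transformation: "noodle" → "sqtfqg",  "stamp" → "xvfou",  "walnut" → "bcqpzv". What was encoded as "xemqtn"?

Shifts by position in noodle: pos 0: n→s (+5), pos 1: o→q (+2), pos 2: o→t (+5), pos 3: d→f (+2) — repeating every 2. It's a Vigenère-style cipher with numeric key [5,2]: position i shifts by key[i mod 2].
Decoding xemqtn: x−5=s, e−2=c, m−5=h, q−2=o, t−5=o, n−2=l.

school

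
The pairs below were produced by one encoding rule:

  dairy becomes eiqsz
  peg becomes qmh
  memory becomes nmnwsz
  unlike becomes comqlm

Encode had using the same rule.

Vowels shift forward by 8 and consonants shift forward by 1.
Applying it to had: h(cons)+1=i, a(vowel)+8=i, d(cons)+1=e.

iie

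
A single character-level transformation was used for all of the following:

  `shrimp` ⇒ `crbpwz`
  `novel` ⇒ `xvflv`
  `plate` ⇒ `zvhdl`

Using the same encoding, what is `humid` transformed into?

The shift depends on letter class: consonant s→c is +10, but vowel i→p is +7. The rule splits by letter class: vowels +7, consonants +10.
Applying it to humid: h(cons)+10=r, u(vowel)+7=b, m(cons)+10=w, i(vowel)+7=p, d(cons)+10=n.

rbwpn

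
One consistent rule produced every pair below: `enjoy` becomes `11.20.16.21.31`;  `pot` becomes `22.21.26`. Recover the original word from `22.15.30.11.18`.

Each letter is replaced by its alphabet position (a=1..z=26) + 6.
Reversing it on 22.15.30.11.18: 22→(22−6)÷1=16=p, 15→(15−6)÷1=9=i, 30→(30−6)÷1=24=x, 11→(11−6)÷1=5=e, 18→(18−6)÷1=12=l.

pixel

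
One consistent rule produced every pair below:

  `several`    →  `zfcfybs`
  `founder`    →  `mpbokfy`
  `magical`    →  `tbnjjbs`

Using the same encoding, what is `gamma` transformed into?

nbtnh

Shifts by position in several: pos 0: s→z (+7), pos 1: e→f (+1), pos 2: v→c (+7), pos 3: e→f (+1) — repeating every 2. A repeating key of period 2 is used — shifts +7, +1 over and over.
Applying it to gamma: g+7=n, a+1=b, m+7=t, m+1=n, a+7=h.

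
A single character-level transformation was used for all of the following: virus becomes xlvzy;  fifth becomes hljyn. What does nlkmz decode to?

light

Letter i (0-indexed) is shifted by i+2, so successive shifts are 2, 3, 4, ….
Decoding nlkmz: n−2=l, l−3=i, k−4=g, m−5=h, z−6=t.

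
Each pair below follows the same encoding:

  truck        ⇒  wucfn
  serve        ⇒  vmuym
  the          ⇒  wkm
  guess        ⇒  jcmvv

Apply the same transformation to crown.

fuwzq

The rule splits by letter class: vowels +8, consonants +3.
For crown: c(cons)+3=f, r(cons)+3=u, o(vowel)+8=w, w(cons)+3=z, n(cons)+3=q.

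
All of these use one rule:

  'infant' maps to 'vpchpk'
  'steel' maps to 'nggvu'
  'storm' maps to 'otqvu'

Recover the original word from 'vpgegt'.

recent

The word is reversed, then every letter is shifted forward by 2.
Undoing it on vpgegt: shift back: v−2=t, p−2=n, g−2=e, e−2=c, g−2=e, t−2=r → tnecer; then reverse → recent.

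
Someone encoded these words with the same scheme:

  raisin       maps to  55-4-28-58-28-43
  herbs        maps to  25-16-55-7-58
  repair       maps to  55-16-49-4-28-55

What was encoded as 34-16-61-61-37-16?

kettle

r(#18)→55 and a(#1)→4: differences scale by 3, so n = 3·pos + 1. Each letter becomes 3×(its alphabet position, a=1..z=26) + 1.
Reversing it on 34-16-61-61-37-16: 34→(34−1)÷3=11=k, 16→(16−1)÷3=5=e, 61→(61−1)÷3=20=t, 61→(61−1)÷3=20=t, 37→(37−1)÷3=12=l, 16→(16−1)÷3=5=e.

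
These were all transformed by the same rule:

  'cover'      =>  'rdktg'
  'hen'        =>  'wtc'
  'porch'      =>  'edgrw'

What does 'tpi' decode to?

eat

Compare letters: c→r is +15, o→d is +15, v→k is +15 — a constant shift. Each letter is shifted forward by 15 in the alphabet (a Caesar shift of +15).
Reversing it on tpi: t−15=e, p−15=a, i−15=t.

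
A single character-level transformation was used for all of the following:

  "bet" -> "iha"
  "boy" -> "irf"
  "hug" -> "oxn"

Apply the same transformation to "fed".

mhk

The shift depends on letter class: consonant b→i is +7, but vowel e→h is +3. Vowels shift forward by 3 and consonants shift forward by 7.
For fed: f(cons)+7=m, e(vowel)+3=h, d(cons)+7=k.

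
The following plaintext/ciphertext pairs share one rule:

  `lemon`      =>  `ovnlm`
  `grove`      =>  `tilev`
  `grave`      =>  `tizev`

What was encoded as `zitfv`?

argue

Each pair mirrors across the alphabet (l↔o, e↔v, m↔n): positions sum to 25. Each letter is replaced by its mirror in the alphabet: a↔z, b↔y, c↔x, and so on (the Atbash cipher).
Reversing it on zitfv: z↔a, i↔r, t↔g, f↔u, v↔e.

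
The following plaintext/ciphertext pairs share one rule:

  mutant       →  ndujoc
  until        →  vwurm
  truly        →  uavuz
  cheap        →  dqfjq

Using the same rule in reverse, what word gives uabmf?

trade

It's a Vigenère-style cipher with numeric key [1,9]: position i shifts by key[i mod 2].
Decoding uabmf: u−1=t, a−9=r, b−1=a, m−9=d, f−1=e.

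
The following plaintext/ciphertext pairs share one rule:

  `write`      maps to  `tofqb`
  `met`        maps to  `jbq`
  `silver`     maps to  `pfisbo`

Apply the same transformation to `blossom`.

yilpplj

Compare letters: w→t is +23, r→o is +23, i→f is +23 — a constant shift. It's a constant shift of +23 (ROT23).
On blossom: b+23=y, l+23=i, o+23=l, s+23=p, s+23=p, o+23=l, m+23=j.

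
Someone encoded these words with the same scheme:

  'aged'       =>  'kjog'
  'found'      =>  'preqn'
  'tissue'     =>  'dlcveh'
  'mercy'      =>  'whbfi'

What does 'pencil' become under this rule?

zhxfso

Shifts by position in aged: pos 0: a→k (+10), pos 1: g→j (+3), pos 2: e→o (+10), pos 3: d→g (+3) — repeating every 2. The shifts repeat in a cycle of length 2: positions 0,1,… shift by +10, +3, then the pattern repeats.
On pencil: p+10=z, e+3=h, n+10=x, c+3=f, i+10=s, l+3=o.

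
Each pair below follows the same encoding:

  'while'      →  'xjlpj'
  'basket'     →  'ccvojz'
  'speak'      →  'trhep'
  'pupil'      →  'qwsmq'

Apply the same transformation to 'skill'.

tmlpq

In while: w→x is +1, h→j is +2, i→l is +3, l→p is +4 — the shift increases by 1 each position. The shift increases by 1 at each position, starting from +1: 1, 2, 3, ….
On skill: s+1=t, k+2=m, i+3=l, l+4=p, l+5=q.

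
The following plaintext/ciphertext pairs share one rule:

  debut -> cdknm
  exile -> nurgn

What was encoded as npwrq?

hinge

The output letters match the input read backwards, each shifted +9: debut reversed is tubed. Read the word backwards and shift each letter +9.
Reversing it on npwrq: shift back: n−9=e, p−9=g, w−9=n, r−9=i, q−9=h → egnih; then reverse → hinge.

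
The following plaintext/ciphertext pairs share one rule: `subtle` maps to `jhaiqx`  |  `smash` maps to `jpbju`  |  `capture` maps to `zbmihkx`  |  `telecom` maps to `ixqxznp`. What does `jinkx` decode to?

s(18)→j(9) and u(20)→h(7) fit y≡25x+1 (mod 26); the inverse of 25 mod 26 is 25. Each letter's alphabet position (a=0..z=25) is mapped through 25·x+1 mod 26 — an affine cipher.
Undoing it on jinkx: j(9)→25·(9−1)≡18=s; i(8)→25·(8−1)≡19=t; n(13)→25·(13−1)≡14=o; k(10)→25·(10−1)≡17=r; x(23)→25·(23−1)≡4=e (all mod 26).

store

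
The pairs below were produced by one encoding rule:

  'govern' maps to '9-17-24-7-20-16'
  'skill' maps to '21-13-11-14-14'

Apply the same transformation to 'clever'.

g is letter #7 and maps to 9: an offset of 2. Each letter is replaced by its alphabet position (a=1..z=26) + 2.
Applying it to clever: c=3→5, l=12→14, e=5→7, v=22→24, e=5→7, r=18→20.

5-14-7-24-7-20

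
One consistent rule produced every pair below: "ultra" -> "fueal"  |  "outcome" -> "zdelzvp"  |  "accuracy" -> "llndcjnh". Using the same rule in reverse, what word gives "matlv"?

brick

Shifts by position in ultra: pos 0: u→f (+11), pos 1: l→u (+9), pos 2: t→e (+11), pos 3: r→a (+9) — repeating every 2. It's a Vigenère-style cipher with numeric key [11,9]: position i shifts by key[i mod 2].
Undoing it on matlv: m−11=b, a−9=r, t−11=i, l−9=c, v−11=k.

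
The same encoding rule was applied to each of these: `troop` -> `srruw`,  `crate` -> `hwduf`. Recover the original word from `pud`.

arm

The output letters match the input read backwards, each shifted +3: troop reversed is poort. Read the word backwards and shift each letter +3.
Undoing it on pud: shift back: p−3=m, u−3=r, d−3=a → mra; then reverse → arm.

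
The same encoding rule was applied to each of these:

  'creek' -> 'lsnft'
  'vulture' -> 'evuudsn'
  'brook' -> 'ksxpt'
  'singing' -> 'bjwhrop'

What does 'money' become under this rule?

Shifts by position in creek: pos 0: c→l (+9), pos 1: r→s (+1), pos 2: e→n (+9), pos 3: e→f (+1) — repeating every 2. It's a Vigenère-style cipher with numeric key [9,1]: position i shifts by key[i mod 2].
For money: m+9=v, o+1=p, n+9=w, e+1=f, y+9=h.

vpwfh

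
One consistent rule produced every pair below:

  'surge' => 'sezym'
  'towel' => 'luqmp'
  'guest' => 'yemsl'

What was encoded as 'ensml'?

s(18)→s(18) and u(20)→e(4) fit y≡19x+14 (mod 26); the inverse of 19 mod 26 is 11. Treating letters as 0–25, the rule is x ↦ 19x + 14 (mod 26).
Undoing it on ensml: e(4)→11·(4−14)≡20=u; n(13)→11·(13−14)≡15=p; s(18)→11·(18−14)≡18=s; m(12)→11·(12−14)≡4=e; l(11)→11·(11−14)≡19=t (all mod 26).

upset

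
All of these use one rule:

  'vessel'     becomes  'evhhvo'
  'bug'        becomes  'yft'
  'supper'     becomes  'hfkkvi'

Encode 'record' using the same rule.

ivxliw

Letters are reflected about the middle of the alphabet (position → 25−position): Atbash.
For record: r↔i, e↔v, c↔x, o↔l, r↔i, d↔w.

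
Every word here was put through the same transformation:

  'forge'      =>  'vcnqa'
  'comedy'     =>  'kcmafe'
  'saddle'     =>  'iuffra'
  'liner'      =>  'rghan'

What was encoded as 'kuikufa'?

cascade

This is an affine cipher: with a=0,…,z=25, each position x becomes (21x+20) mod 26.
Decoding kuikufa: k(10)→5·(10−20)≡2=c; u(20)→5·(20−20)≡0=a; i(8)→5·(8−20)≡18=s; k(10)→5·(10−20)≡2=c; u(20)→5·(20−20)≡0=a; f(5)→5·(5−20)≡3=d; a(0)→5·(0−20)≡4=e (all mod 26).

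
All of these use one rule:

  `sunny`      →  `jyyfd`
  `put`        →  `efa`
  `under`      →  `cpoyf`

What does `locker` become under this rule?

The output letters match the input read backwards, each shifted +11: sunny reversed is ynnus. The word is reversed, then every letter is shifted forward by 11.
On locker: reverse → rekcol; then shift: r+11=c, e+11=p, k+11=v, c+11=n, o+11=z, l+11=w.

cpvnzw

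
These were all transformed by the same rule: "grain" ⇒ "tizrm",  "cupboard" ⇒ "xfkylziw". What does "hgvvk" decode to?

Each pair mirrors across the alphabet (g↔t, r↔i, a↔z): positions sum to 25. Each letter is replaced by its mirror in the alphabet: a↔z, b↔y, c↔x, and so on (the Atbash cipher).
Reversing it on hgvvk: h↔s, g↔t, v↔e, v↔e, k↔p.

steep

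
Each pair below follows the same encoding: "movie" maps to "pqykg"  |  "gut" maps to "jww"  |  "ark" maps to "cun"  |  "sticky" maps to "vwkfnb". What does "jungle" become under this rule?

The shift depends on letter class: consonant m→p is +3, but vowel o→q is +2. Two shifts are in play — +2 for a/e/i/o/u, +3 for every other letter.
Applying it to jungle: j(cons)+3=m, u(vowel)+2=w, n(cons)+3=q, g(cons)+3=j, l(cons)+3=o, e(vowel)+2=g.

mwqjog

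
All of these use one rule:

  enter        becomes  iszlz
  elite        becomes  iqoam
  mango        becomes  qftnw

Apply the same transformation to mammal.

qfstiu

In enter: e→i is +4, n→s is +5, t→z is +6, e→l is +7 — the shift increases by 1 each position. Each letter shifts forward by (position + 4), i.e. 4, 5, 6, … — the shift grows by one for each successive letter.
On mammal: m+4=q, a+5=f, m+6=s, m+7=t, a+8=i, l+9=u.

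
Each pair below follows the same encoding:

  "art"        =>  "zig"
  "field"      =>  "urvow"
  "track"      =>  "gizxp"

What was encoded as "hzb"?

Each pair mirrors across the alphabet (a↔z, r↔i, t↔g): positions sum to 25. Each letter is replaced by its mirror in the alphabet: a↔z, b↔y, c↔x, and so on (the Atbash cipher).
Decoding hzb: h↔s, z↔a, b↔y.

say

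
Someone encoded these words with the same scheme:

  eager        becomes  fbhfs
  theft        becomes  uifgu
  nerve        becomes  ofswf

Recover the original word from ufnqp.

Each letter is shifted forward by 1 in the alphabet (a Caesar shift of +1).
Decoding ufnqp: u−1=t, f−1=e, n−1=m, q−1=p, p−1=o.

tempo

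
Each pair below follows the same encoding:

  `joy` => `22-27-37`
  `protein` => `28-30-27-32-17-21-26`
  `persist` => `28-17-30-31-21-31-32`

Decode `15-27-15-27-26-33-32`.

coconut

The number is (letter's place in the alphabet, a=1) + 12.
Decoding 15-27-15-27-26-33-32: 15→(15−12)÷1=3=c, 27→(27−12)÷1=15=o, 15→(15−12)÷1=3=c, 27→(27−12)÷1=15=o, 26→(26−12)÷1=14=n, 33→(33−12)÷1=21=u, 32→(32−12)÷1=20=t.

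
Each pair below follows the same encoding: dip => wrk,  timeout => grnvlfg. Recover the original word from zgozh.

atlas

Each letter is replaced by its mirror in the alphabet: a↔z, b↔y, c↔x, and so on (the Atbash cipher).
Decoding zgozh: z↔a, g↔t, o↔l, z↔a, h↔s.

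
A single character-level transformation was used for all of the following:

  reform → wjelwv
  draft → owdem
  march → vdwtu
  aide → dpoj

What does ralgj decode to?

r(17)→w(22) and e(4)→j(9) fit y≡21x+3 (mod 26); the inverse of 21 mod 26 is 5. This is an affine cipher: with a=0,…,z=25, each position x becomes (21x+3) mod 26.
Reversing it on ralgj: r(17)→5·(17−3)≡18=s; a(0)→5·(0−3)≡11=l; l(11)→5·(11−3)≡14=o; g(6)→5·(6−3)≡15=p; j(9)→5·(9−3)≡4=e (all mod 26).

slope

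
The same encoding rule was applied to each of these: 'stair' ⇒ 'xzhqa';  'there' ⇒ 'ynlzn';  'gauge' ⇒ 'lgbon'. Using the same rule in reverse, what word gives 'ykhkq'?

teach

In stair: s→x is +5, t→z is +6, a→h is +7, i→q is +8 — the shift increases by 1 each position. Letter i (0-indexed) is shifted by i+5, so successive shifts are 5, 6, 7, ….
Reversing it on ykhkq: y−5=t, k−6=e, h−7=a, k−8=c, q−9=h.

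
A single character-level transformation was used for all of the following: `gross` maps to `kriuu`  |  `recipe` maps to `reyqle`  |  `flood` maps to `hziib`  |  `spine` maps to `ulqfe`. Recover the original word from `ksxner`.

gather

Treating letters as 0–25, the rule is x ↦ 3x + 18 (mod 26).
Decoding ksxner: k(10)→9·(10−18)≡6=g; s(18)→9·(18−18)≡0=a; x(23)→9·(23−18)≡19=t; n(13)→9·(13−18)≡7=h; e(4)→9·(4−18)≡4=e; r(17)→9·(17−18)≡17=r (all mod 26).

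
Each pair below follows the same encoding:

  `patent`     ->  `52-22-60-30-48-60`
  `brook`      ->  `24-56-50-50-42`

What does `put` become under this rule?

p(#16)→52 and a(#1)→22: differences scale by 2, so n = 2·pos + 20. With a=1..z=26, the number is 2·pos + 20.
Applying it to put: p=16→52, u=21→62, t=20→60.

52-62-60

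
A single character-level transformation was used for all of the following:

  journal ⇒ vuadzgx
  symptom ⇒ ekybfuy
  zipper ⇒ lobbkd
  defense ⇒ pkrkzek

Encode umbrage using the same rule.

ayndgsk

The shift depends on letter class: consonant j→v is +12, but vowel o→u is +6. Vowels shift forward by 6 and consonants shift forward by 12.
For umbrage: u(vowel)+6=a, m(cons)+12=y, b(cons)+12=n, r(cons)+12=d, a(vowel)+6=g, g(cons)+12=s, e(vowel)+6=k.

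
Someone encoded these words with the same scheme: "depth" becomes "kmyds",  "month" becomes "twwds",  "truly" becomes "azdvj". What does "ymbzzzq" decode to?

respond

In depth: d→k is +7, e→m is +8, p→y is +9, t→d is +10 — the shift increases by 1 each position. Letter i (0-indexed) is shifted by i+7, so successive shifts are 7, 8, 9, ….
Reversing it on ymbzzzq: y−7=r, m−8=e, b−9=s, z−10=p, z−11=o, z−12=n, q−13=d.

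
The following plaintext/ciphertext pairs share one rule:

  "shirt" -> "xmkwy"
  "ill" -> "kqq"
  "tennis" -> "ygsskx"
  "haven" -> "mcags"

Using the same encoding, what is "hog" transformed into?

The shift depends on letter class: consonant s→x is +5, but vowel i→k is +2. Vowels shift forward by 2 and consonants shift forward by 5.
Applying it to hog: h(cons)+5=m, o(vowel)+2=q, g(cons)+5=l.

mql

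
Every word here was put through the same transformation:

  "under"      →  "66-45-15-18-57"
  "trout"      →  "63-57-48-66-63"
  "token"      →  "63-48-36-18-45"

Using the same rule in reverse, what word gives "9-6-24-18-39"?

u(#21)→66 and n(#14)→45: differences scale by 3, so n = 3·pos + 3. With a=1..z=26, the number is 3·pos + 3.
Decoding 9-6-24-18-39: 9→(9−3)÷3=2=b, 6→(6−3)÷3=1=a, 24→(24−3)÷3=7=g, 18→(18−3)÷3=5=e, 39→(39−3)÷3=12=l.

bagel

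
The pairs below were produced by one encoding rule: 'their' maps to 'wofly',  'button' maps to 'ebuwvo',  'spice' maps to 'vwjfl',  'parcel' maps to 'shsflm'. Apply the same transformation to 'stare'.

Shifts by position in their: pos 0: t→w (+3), pos 1: h→o (+7), pos 2: e→f (+1), pos 3: i→l (+3), pos 4: r→y (+7) — repeating every 3. A repeating key of period 3 is used — shifts +3, +7, +1 over and over.
For stare: s+3=v, t+7=a, a+1=b, r+3=u, e+7=l.

vabul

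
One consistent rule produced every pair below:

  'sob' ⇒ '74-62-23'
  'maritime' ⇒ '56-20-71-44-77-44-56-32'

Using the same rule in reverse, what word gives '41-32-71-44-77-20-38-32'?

heritage

s(#19)→74 and o(#15)→62: differences scale by 3, so n = 3·pos + 17. The formula is n = 3×(alphabet index, a=1) + 17.
Decoding 41-32-71-44-77-20-38-32: 41→(41−17)÷3=8=h, 32→(32−17)÷3=5=e, 71→(71−17)÷3=18=r, 44→(44−17)÷3=9=i, 77→(77−17)÷3=20=t, 20→(20−17)÷3=1=a, 38→(38−17)÷3=7=g, 32→(32−17)÷3=5=e.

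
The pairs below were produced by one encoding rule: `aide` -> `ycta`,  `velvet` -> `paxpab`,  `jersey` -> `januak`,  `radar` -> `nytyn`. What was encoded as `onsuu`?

gross

a(0)→y(24) and i(8)→c(2) fit y≡7x+24 (mod 26); the inverse of 7 mod 26 is 15. Treating letters as 0–25, the rule is x ↦ 7x + 24 (mod 26).
Reversing it on onsuu: o(14)→15·(14−24)≡6=g; n(13)→15·(13−24)≡17=r; s(18)→15·(18−24)≡14=o; u(20)→15·(20−24)≡18=s; u(20)→15·(20−24)≡18=s (all mod 26).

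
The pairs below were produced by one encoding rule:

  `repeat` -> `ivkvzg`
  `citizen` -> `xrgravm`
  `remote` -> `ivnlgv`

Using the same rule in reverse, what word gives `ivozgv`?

Letters are reflected about the middle of the alphabet (position → 25−position): Atbash.
Undoing it on ivozgv: i↔r, v↔e, o↔l, z↔a, g↔t, v↔e.

relate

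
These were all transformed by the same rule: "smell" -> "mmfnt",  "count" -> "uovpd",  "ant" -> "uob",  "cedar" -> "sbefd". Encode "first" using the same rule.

Two steps: reverse the string, then apply a Caesar shift of +1.
On first: reverse → tsrif; then shift: t+1=u, s+1=t, r+1=s, i+1=j, f+1=g.

utsjg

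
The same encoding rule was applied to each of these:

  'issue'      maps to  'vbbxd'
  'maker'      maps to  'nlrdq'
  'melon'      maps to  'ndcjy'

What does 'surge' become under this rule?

bxqzd

i(8)→v(21) and s(18)→b(1) fit y≡11x+11 (mod 26); the inverse of 11 mod 26 is 19. Each letter's alphabet position (a=0..z=25) is mapped through 11·x+11 mod 26 — an affine cipher.
On surge: s(18)→11·18+11≡1=b; u(20)→11·20+11≡23=x; r(17)→11·17+11≡16=q; g(6)→11·6+11≡25=z; e(4)→11·4+11≡3=d (all mod 26).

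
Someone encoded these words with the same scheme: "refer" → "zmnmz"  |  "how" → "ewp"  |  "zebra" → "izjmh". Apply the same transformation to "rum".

Two steps: reverse the string, then apply a Caesar shift of +8.
Applying it to rum: reverse → mur; then shift: m+8=u, u+8=c, r+8=z.

ucz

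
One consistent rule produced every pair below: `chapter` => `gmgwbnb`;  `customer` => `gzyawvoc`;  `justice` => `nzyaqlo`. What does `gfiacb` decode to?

cactus

In chapter: c→g is +4, h→m is +5, a→g is +6, p→w is +7 — the shift increases by 1 each position. The shift increases by 1 at each position, starting from +4: 4, 5, 6, ….
Undoing it on gfiacb: g−4=c, f−5=a, i−6=c, a−7=t, c−8=u, b−9=s.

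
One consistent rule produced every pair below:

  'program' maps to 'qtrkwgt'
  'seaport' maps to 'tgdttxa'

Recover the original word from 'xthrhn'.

In program: p→q is +1, r→t is +2, o→r is +3, g→k is +4 — the shift increases by 1 each position. The shift increases by 1 at each position, starting from +1: 1, 2, 3, ….
Decoding xthrhn: x−1=w, t−2=r, h−3=e, r−4=n, h−5=c, n−6=h.

wrench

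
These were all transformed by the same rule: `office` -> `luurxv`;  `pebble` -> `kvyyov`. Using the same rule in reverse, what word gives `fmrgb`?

Each pair mirrors across the alphabet (o↔l, f↔u, f↔u): positions sum to 25. Letters are reflected about the middle of the alphabet (position → 25−position): Atbash.
Reversing it on fmrgb: f↔u, m↔n, r↔i, g↔t, b↔y.

unity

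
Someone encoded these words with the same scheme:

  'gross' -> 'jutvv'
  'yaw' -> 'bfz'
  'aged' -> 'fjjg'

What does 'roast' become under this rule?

The shift depends on letter class: consonant g→j is +3, but vowel o→t is +5. The rule splits by letter class: vowels +5, consonants +3.
For roast: r(cons)+3=u, o(vowel)+5=t, a(vowel)+5=f, s(cons)+3=v, t(cons)+3=w.

utfvw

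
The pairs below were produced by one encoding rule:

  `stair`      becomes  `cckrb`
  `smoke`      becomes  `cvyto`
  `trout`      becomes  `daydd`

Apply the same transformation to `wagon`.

Shifts by position in stair: pos 0: s→c (+10), pos 1: t→c (+9), pos 2: a→k (+10), pos 3: i→r (+9) — repeating every 2. The shifts repeat in a cycle of length 2: positions 0,1,… shift by +10, +9, then the pattern repeats.
On wagon: w+10=g, a+9=j, g+10=q, o+9=x, n+10=x.

gjqxx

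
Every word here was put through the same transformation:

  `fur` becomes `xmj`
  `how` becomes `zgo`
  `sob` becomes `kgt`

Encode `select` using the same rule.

This is a Caesar cipher with shift 18.
On select: s+18=k, e+18=w, l+18=d, e+18=w, c+18=u, t+18=l.

kwdwul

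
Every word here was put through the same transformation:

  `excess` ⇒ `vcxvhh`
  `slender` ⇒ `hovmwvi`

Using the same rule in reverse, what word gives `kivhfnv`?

presume

Each letter is replaced by its mirror in the alphabet: a↔z, b↔y, c↔x, and so on (the Atbash cipher).
Undoing it on kivhfnv: k↔p, i↔r, v↔e, h↔s, f↔u, n↔m, v↔e.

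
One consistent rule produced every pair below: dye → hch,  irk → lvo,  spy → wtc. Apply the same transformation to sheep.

wlhht

The shift depends on letter class: consonant d→h is +4, but vowel e→h is +3. Vowels shift forward by 3 and consonants shift forward by 4.
Applying it to sheep: s(cons)+4=w, h(cons)+4=l, e(vowel)+3=h, e(vowel)+3=h, p(cons)+4=t.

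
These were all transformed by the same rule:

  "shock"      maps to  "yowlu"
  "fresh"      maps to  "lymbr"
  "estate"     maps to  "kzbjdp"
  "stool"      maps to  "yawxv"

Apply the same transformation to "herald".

In shock: s→y is +6, h→o is +7, o→w is +8, c→l is +9 — the shift increases by 1 each position. Each letter shifts forward by (position + 6), i.e. 6, 7, 8, … — the shift grows by one for each successive letter.
For herald: h+6=n, e+7=l, r+8=z, a+9=j, l+10=v, d+11=o.

nlzjvo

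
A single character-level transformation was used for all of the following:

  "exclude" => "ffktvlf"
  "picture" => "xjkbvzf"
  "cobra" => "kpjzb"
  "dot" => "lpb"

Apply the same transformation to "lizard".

The shift depends on letter class: consonant x→f is +8, but vowel e→f is +1. Two shifts are in play — +1 for a/e/i/o/u, +8 for every other letter.
Applying it to lizard: l(cons)+8=t, i(vowel)+1=j, z(cons)+8=h, a(vowel)+1=b, r(cons)+8=z, d(cons)+8=l.

tjhbzl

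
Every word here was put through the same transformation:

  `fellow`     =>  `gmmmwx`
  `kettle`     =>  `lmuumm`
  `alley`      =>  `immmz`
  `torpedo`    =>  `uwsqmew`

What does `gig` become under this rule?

hqh

The shift depends on letter class: consonant f→g is +1, but vowel e→m is +8. The rule splits by letter class: vowels +8, consonants +1.
On gig: g(cons)+1=h, i(vowel)+8=q, g(cons)+1=h.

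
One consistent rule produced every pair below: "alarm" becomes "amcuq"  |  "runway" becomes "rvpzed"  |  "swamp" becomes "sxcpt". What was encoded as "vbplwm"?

In alarm: a→a is +0, l→m is +1, a→c is +2, r→u is +3 — the shift increases by 1 each position. The shift increases by 1 at each position, starting from +0: 0, 1, 2, ….
Reversing it on vbplwm: v−0=v, b−1=a, p−2=n, l−3=i, w−4=s, m−5=h.

vanish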